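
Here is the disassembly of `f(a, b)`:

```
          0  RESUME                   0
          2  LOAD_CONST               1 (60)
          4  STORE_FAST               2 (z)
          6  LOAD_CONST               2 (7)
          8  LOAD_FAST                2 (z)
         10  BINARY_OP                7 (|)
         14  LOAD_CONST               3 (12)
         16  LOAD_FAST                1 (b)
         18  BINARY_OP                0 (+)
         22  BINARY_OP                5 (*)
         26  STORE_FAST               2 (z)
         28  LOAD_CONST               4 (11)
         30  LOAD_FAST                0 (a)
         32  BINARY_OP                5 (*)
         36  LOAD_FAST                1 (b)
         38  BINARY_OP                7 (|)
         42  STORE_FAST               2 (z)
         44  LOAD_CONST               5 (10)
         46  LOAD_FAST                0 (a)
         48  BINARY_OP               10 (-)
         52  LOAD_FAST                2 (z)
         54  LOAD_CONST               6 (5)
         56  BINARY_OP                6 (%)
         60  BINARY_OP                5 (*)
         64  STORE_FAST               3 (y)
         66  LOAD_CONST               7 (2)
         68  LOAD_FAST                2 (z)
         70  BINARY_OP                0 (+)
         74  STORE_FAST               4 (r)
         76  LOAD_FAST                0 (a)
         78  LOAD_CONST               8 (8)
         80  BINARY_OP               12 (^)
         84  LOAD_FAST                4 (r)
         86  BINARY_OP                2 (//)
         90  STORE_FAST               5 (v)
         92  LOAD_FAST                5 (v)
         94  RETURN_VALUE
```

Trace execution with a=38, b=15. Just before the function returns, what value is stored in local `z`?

431

LOAD_CONST → push 60. Stack: [60]
STORE_FAST z → z=60. Stack: []
LOAD_CONST → push 7. Stack: [7]
LOAD_FAST z → push 60. Stack: [7, 60]
BINARY_OP | → 7 | 60 = 63. Stack: [63]
LOAD_CONST → push 12. Stack: [63, 12]
LOAD_FAST b → push 15. Stack: [63, 12, 15]
BINARY_OP + → 12 + 15 = 27. Stack: [63, 27]
BINARY_OP * → 63 * 27 = 1701. Stack: [1701]
STORE_FAST z → z=1701. Stack: []
LOAD_CONST → push 11. Stack: [11]
LOAD_FAST a → push 38. Stack: [11, 38]
BINARY_OP * → 11 * 38 = 418. Stack: [418]
LOAD_FAST b → push 15. Stack: [418, 15]
BINARY_OP | → 418 | 15 = 431. Stack: [431]
STORE_FAST z → z=431. Stack: []
LOAD_CONST → push 10. Stack: [10]
LOAD_FAST a → push 38. Stack: [10, 38]
BINARY_OP - → 10 - 38 = -28. Stack: [-28]
LOAD_FAST z → push 431. Stack: [-28, 431]
LOAD_CONST → push 5. Stack: [-28, 431, 5]
BINARY_OP % → 431 % 5 = 1. Stack: [-28, 1]
BINARY_OP * → -28 * 1 = -28. Stack: [-28]
STORE_FAST y → y=-28. Stack: []
LOAD_CONST → push 2. Stack: [2]
LOAD_FAST z → push 431. Stack: [2, 431]
BINARY_OP + → 2 + 431 = 433. Stack: [433]
STORE_FAST r → r=433. Stack: []
LOAD_FAST a → push 38. Stack: [38]
LOAD_CONST → push 8. Stack: [38, 8]
BINARY_OP ^ → 38 ^ 8 = 46. Stack: [46]
LOAD_FAST r → push 433. Stack: [46, 433]
BINARY_OP // → 46 // 433 = 0. Stack: [0]
STORE_FAST v → v=0. Stack: []
LOAD_FAST v → push 0. Stack: [0]
RETURN_VALUE → return 0.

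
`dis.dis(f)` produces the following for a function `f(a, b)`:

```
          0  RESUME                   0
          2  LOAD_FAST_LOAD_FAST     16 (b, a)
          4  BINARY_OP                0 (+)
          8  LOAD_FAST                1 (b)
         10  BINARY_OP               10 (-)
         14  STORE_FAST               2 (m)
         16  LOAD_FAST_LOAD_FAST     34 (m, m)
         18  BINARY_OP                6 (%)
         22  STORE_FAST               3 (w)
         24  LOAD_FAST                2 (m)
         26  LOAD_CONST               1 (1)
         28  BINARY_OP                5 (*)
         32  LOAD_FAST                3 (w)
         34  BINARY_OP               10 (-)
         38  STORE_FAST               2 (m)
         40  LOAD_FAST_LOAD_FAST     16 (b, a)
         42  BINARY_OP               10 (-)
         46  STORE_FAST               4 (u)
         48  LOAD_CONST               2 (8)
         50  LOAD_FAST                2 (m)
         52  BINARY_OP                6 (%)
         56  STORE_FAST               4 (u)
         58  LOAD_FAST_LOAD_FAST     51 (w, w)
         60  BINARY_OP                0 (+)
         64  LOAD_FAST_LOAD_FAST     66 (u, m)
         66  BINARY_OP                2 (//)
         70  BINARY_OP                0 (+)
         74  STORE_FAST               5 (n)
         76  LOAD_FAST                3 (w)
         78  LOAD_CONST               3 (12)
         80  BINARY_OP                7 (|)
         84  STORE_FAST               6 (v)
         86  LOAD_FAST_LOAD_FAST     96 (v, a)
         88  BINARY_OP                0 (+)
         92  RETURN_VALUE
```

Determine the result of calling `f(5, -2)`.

LOAD_FAST_LOAD_FAST b,a → push -2,5. Stack: [-2, 5]
BINARY_OP + → -2 + 5 = 3. Stack: [3]
LOAD_FAST b → push -2. Stack: [3, -2]
BINARY_OP - → 3 - -2 = 5. Stack: [5]
STORE_FAST m → m=5. Stack: []
LOAD_FAST_LOAD_FAST m,m → push 5,5. Stack: [5, 5]
BINARY_OP % → 5 % 5 = 0. Stack: [0]
STORE_FAST w → w=0. Stack: []
LOAD_FAST m → push 5. Stack: [5]
LOAD_CONST → push 1. Stack: [5, 1]
BINARY_OP * → 5 * 1 = 5. Stack: [5]
LOAD_FAST w → push 0. Stack: [5, 0]
BINARY_OP - → 5 - 0 = 5. Stack: [5]
STORE_FAST m → m=5. Stack: []
LOAD_FAST_LOAD_FAST b,a → push -2,5. Stack: [-2, 5]
BINARY_OP - → -2 - 5 = -7. Stack: [-7]
STORE_FAST u → u=-7. Stack: []
LOAD_CONST → push 8. Stack: [8]
LOAD_FAST m → push 5. Stack: [8, 5]
BINARY_OP % → 8 % 5 = 3. Stack: [3]
STORE_FAST u → u=3. Stack: []
LOAD_FAST_LOAD_FAST w,w → push 0,0. Stack: [0, 0]
BINARY_OP + → 0 + 0 = 0. Stack: [0]
LOAD_FAST_LOAD_FAST u,m → push 3,5. Stack: [0, 3, 5]
BINARY_OP // → 3 // 5 = 0. Stack: [0, 0]
BINARY_OP + → 0 + 0 = 0. Stack: [0]
STORE_FAST n → n=0. Stack: []
LOAD_FAST w → push 0. Stack: [0]
LOAD_CONST → push 12. Stack: [0, 12]
BINARY_OP | → 0 | 12 = 12. Stack: [12]
STORE_FAST v → v=12. Stack: []
LOAD_FAST_LOAD_FAST v,a → push 12,5. Stack: [12, 5]
BINARY_OP + → 12 + 5 = 17. Stack: [17]
RETURN_VALUE → return 17.

17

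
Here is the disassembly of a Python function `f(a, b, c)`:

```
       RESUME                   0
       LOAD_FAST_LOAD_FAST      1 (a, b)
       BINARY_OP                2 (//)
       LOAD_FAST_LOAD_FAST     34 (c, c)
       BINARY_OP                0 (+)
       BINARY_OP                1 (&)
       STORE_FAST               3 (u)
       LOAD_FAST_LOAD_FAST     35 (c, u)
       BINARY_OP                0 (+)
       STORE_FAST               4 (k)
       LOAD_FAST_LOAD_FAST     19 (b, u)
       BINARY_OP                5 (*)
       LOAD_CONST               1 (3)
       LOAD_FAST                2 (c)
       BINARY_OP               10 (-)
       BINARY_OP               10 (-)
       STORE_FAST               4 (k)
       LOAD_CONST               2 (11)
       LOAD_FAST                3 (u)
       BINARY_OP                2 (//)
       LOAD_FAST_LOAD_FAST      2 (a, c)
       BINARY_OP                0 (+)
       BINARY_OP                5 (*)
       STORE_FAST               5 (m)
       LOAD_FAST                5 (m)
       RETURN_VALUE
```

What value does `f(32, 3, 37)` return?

LOAD_FAST_LOAD_FAST a,b → push 32,3. Stack: [32, 3]
BINARY_OP // → 32 // 3 = 10. Stack: [10]
LOAD_FAST_LOAD_FAST c,c → push 37,37. Stack: [10, 37, 37]
BINARY_OP + → 37 + 37 = 74. Stack: [10, 74]
BINARY_OP & → 10 & 74 = 10. Stack: [10]
STORE_FAST u → u=10. Stack: []
LOAD_FAST_LOAD_FAST c,u → push 37,10. Stack: [37, 10]
BINARY_OP + → 37 + 10 = 47. Stack: [47]
STORE_FAST k → k=47. Stack: []
LOAD_FAST_LOAD_FAST b,u → push 3,10. Stack: [3, 10]
BINARY_OP * → 3 * 10 = 30. Stack: [30]
LOAD_CONST → push 3. Stack: [30, 3]
LOAD_FAST c → push 37. Stack: [30, 3, 37]
BINARY_OP - → 3 - 37 = -34. Stack: [30, -34]
BINARY_OP - → 30 - -34 = 64. Stack: [64]
STORE_FAST k → k=64. Stack: []
LOAD_CONST → push 11. Stack: [11]
LOAD_FAST u → push 10. Stack: [11, 10]
BINARY_OP // → 11 // 10 = 1. Stack: [1]
LOAD_FAST_LOAD_FAST a,c → push 32,37. Stack: [1, 32, 37]
BINARY_OP + → 32 + 37 = 69. Stack: [1, 69]
BINARY_OP * → 1 * 69 = 69. Stack: [69]
STORE_FAST m → m=69. Stack: []
LOAD_FAST m → push 69. Stack: [69]
RETURN_VALUE → return 69.

69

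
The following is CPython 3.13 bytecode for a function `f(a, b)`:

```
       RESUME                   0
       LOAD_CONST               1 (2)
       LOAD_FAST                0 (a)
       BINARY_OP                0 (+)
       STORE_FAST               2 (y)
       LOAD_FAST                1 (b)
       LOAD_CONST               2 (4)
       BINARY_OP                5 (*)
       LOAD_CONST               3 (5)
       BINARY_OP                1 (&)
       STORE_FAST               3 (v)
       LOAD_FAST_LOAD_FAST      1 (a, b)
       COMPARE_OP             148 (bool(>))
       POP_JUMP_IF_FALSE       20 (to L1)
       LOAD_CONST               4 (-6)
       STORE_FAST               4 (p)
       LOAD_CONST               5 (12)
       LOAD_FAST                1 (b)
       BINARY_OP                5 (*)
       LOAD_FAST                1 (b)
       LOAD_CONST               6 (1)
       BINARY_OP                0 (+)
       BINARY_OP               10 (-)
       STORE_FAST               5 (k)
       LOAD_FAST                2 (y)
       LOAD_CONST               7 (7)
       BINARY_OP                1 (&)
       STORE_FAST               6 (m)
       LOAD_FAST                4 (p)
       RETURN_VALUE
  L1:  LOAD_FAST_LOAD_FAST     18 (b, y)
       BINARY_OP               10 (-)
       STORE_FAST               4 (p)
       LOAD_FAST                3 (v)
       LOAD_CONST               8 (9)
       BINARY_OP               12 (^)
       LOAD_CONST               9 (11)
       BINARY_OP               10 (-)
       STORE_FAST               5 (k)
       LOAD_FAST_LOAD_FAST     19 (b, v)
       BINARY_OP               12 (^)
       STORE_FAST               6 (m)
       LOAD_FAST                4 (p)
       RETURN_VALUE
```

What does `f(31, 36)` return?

3

LOAD_CONST → push 2. Stack: [2]
LOAD_FAST a → push 31. Stack: [2, 31]
BINARY_OP + → 2 + 31 = 33. Stack: [33]
STORE_FAST y → y=33. Stack: []
LOAD_FAST b → push 36. Stack: [36]
LOAD_CONST → push 4. Stack: [36, 4]
BINARY_OP * → 36 * 4 = 144. Stack: [144]
LOAD_CONST → push 5. Stack: [144, 5]
BINARY_OP & → 144 & 5 = 0. Stack: [0]
STORE_FAST v → v=0. Stack: []
LOAD_FAST_LOAD_FAST a,b → push 31,36. Stack: [31, 36]
COMPARE_OP bool(>) → 31 vs 36 = False. Stack: [False]
POP_JUMP_IF_FALSE → pop False; jump. Stack: []
LOAD_FAST_LOAD_FAST b,y → push 36,33. Stack: [36, 33]
BINARY_OP - → 36 - 33 = 3. Stack: [3]
STORE_FAST p → p=3. Stack: []
LOAD_FAST v → push 0. Stack: [0]
LOAD_CONST → push 9. Stack: [0, 9]
BINARY_OP ^ → 0 ^ 9 = 9. Stack: [9]
LOAD_CONST → push 11. Stack: [9, 11]
BINARY_OP - → 9 - 11 = -2. Stack: [-2]
STORE_FAST k → k=-2. Stack: []
LOAD_FAST_LOAD_FAST b,v → push 36,0. Stack: [36, 0]
BINARY_OP ^ → 36 ^ 0 = 36. Stack: [36]
STORE_FAST m → m=36. Stack: []
LOAD_FAST p → push 3. Stack: [3]
RETURN_VALUE → return 3.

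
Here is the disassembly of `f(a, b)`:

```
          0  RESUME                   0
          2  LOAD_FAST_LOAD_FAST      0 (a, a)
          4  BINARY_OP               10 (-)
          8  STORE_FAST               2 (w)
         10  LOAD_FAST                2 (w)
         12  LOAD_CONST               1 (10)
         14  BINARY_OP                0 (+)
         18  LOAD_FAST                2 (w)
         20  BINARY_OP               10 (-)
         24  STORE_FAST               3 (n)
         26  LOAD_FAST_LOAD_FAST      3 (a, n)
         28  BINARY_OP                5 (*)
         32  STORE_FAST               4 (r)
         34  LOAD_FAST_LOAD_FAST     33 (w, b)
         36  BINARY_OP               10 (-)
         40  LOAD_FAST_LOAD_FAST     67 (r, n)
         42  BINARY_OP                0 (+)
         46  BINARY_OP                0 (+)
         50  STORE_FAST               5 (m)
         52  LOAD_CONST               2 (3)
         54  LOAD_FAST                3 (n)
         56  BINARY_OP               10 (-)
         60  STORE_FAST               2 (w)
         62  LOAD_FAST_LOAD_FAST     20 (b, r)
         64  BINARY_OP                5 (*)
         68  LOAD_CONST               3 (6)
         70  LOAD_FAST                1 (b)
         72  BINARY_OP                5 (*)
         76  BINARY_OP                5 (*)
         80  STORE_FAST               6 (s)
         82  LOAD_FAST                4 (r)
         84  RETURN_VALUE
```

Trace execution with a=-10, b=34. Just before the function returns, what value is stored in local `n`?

10

LOAD_FAST_LOAD_FAST a,a → push -10,-10. Stack: [-10, -10]
BINARY_OP - → -10 - -10 = 0. Stack: [0]
STORE_FAST w → w=0. Stack: []
LOAD_FAST w → push 0. Stack: [0]
LOAD_CONST → push 10. Stack: [0, 10]
BINARY_OP + → 0 + 10 = 10. Stack: [10]
LOAD_FAST w → push 0. Stack: [10, 0]
BINARY_OP - → 10 - 0 = 10. Stack: [10]
STORE_FAST n → n=10. Stack: []
LOAD_FAST_LOAD_FAST a,n → push -10,10. Stack: [-10, 10]
BINARY_OP * → -10 * 10 = -100. Stack: [-100]
STORE_FAST r → r=-100. Stack: []
LOAD_FAST_LOAD_FAST w,b → push 0,34. Stack: [0, 34]
BINARY_OP - → 0 - 34 = -34. Stack: [-34]
LOAD_FAST_LOAD_FAST r,n → push -100,10. Stack: [-34, -100, 10]
BINARY_OP + → -100 + 10 = -90. Stack: [-34, -90]
BINARY_OP + → -34 + -90 = -124. Stack: [-124]
STORE_FAST m → m=-124. Stack: []
LOAD_CONST → push 3. Stack: [3]
LOAD_FAST n → push 10. Stack: [3, 10]
BINARY_OP - → 3 - 10 = -7. Stack: [-7]
STORE_FAST w → w=-7. Stack: []
LOAD_FAST_LOAD_FAST b,r → push 34,-100. Stack: [34, -100]
BINARY_OP * → 34 * -100 = -3400. Stack: [-3400]
LOAD_CONST → push 6. Stack: [-3400, 6]
LOAD_FAST b → push 34. Stack: [-3400, 6, 34]
BINARY_OP * → 6 * 34 = 204. Stack: [-3400, 204]
BINARY_OP * → -3400 * 204 = -693600. Stack: [-693600]
STORE_FAST s → s=-693600. Stack: []
LOAD_FAST r → push -100. Stack: [-100]
RETURN_VALUE → return -100.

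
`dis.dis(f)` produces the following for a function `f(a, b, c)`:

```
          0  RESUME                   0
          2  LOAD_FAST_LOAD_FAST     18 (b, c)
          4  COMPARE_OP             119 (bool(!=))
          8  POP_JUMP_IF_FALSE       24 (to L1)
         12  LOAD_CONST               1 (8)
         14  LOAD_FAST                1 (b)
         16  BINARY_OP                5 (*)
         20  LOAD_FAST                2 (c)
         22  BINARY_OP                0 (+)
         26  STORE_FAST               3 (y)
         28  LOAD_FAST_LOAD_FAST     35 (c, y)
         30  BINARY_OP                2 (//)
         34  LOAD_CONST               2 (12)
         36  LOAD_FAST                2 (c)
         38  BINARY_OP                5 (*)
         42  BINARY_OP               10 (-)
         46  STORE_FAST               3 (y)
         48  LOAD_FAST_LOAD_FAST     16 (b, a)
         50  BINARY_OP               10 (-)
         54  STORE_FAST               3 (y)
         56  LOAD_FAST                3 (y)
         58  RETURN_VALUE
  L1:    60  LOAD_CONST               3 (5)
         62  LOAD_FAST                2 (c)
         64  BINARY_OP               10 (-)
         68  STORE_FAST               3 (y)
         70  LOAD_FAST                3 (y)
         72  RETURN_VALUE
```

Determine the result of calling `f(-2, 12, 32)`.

LOAD_FAST_LOAD_FAST b,c → push 12,32. Stack: [12, 32]
COMPARE_OP bool(!=) → 12 vs 32 = True. Stack: [True]
POP_JUMP_IF_FALSE → pop True; no jump. Stack: []
LOAD_CONST → push 8. Stack: [8]
LOAD_FAST b → push 12. Stack: [8, 12]
BINARY_OP * → 8 * 12 = 96. Stack: [96]
LOAD_FAST c → push 32. Stack: [96, 32]
BINARY_OP + → 96 + 32 = 128. Stack: [128]
STORE_FAST y → y=128. Stack: []
LOAD_FAST_LOAD_FAST c,y → push 32,128. Stack: [32, 128]
BINARY_OP // → 32 // 128 = 0. Stack: [0]
LOAD_CONST → push 12. Stack: [0, 12]
LOAD_FAST c → push 32. Stack: [0, 12, 32]
BINARY_OP * → 12 * 32 = 384. Stack: [0, 384]
BINARY_OP - → 0 - 384 = -384. Stack: [-384]
STORE_FAST y → y=-384. Stack: []
LOAD_FAST_LOAD_FAST b,a → push 12,-2. Stack: [12, -2]
BINARY_OP - → 12 - -2 = 14. Stack: [14]
STORE_FAST y → y=14. Stack: []
LOAD_FAST y → push 14. Stack: [14]
RETURN_VALUE → return 14.

14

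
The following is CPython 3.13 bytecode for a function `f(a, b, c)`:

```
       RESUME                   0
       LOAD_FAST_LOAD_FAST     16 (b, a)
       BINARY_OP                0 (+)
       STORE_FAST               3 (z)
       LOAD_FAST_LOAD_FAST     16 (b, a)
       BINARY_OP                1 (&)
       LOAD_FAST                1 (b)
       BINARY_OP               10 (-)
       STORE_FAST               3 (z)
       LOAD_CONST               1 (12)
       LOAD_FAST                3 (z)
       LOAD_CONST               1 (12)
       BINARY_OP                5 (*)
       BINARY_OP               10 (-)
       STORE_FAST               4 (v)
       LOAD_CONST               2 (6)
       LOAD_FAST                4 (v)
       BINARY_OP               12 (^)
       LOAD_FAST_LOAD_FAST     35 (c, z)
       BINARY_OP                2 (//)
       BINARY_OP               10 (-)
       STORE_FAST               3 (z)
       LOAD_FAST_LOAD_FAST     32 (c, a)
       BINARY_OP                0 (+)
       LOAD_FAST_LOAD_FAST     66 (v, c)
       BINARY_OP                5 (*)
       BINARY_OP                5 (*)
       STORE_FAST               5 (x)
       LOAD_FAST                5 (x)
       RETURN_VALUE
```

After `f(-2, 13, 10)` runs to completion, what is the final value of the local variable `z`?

LOAD_FAST_LOAD_FAST b,a → push 13,-2. Stack: [13, -2]
BINARY_OP + → 13 + -2 = 11. Stack: [11]
STORE_FAST z → z=11. Stack: []
LOAD_FAST_LOAD_FAST b,a → push 13,-2. Stack: [13, -2]
BINARY_OP & → 13 & -2 = 12. Stack: [12]
LOAD_FAST b → push 13. Stack: [12, 13]
BINARY_OP - → 12 - 13 = -1. Stack: [-1]
STORE_FAST z → z=-1. Stack: []
LOAD_CONST → push 12. Stack: [12]
LOAD_FAST z → push -1. Stack: [12, -1]
LOAD_CONST → push 12. Stack: [12, -1, 12]
BINARY_OP * → -1 * 12 = -12. Stack: [12, -12]
BINARY_OP - → 12 - -12 = 24. Stack: [24]
STORE_FAST v → v=24. Stack: []
LOAD_CONST → push 6. Stack: [6]
LOAD_FAST v → push 24. Stack: [6, 24]
BINARY_OP ^ → 6 ^ 24 = 30. Stack: [30]
LOAD_FAST_LOAD_FAST c,z → push 10,-1. Stack: [30, 10, -1]
BINARY_OP // → 10 // -1 = -10. Stack: [30, -10]
BINARY_OP - → 30 - -10 = 40. Stack: [40]
STORE_FAST z → z=40. Stack: []
LOAD_FAST_LOAD_FAST c,a → push 10,-2. Stack: [10, -2]
BINARY_OP + → 10 + -2 = 8. Stack: [8]
LOAD_FAST_LOAD_FAST v,c → push 24,10. Stack: [8, 24, 10]
BINARY_OP * → 24 * 10 = 240. Stack: [8, 240]
BINARY_OP * → 8 * 240 = 1920. Stack: [1920]
STORE_FAST x → x=1920. Stack: []
LOAD_FAST x → push 1920. Stack: [1920]
RETURN_VALUE → return 1920.

40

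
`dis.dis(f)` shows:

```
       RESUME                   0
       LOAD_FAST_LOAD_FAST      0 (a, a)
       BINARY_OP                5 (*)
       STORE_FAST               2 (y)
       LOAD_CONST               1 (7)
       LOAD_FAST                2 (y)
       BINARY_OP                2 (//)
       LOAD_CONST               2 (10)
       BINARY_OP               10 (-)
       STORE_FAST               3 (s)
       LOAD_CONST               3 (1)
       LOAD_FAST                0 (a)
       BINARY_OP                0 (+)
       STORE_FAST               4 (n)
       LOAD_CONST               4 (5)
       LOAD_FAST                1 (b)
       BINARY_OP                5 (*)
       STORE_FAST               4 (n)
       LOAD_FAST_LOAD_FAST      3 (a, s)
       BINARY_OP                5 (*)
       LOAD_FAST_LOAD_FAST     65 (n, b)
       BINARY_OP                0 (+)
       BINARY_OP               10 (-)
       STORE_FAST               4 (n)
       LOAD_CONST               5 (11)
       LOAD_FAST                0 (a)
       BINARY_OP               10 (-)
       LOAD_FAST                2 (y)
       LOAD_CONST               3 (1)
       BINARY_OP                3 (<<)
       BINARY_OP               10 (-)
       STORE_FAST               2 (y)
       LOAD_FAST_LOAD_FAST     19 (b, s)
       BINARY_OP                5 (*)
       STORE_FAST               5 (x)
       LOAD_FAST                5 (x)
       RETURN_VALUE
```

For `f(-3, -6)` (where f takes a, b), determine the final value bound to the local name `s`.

LOAD_FAST_LOAD_FAST a,a → push -3,-3. Stack: [-3, -3]
BINARY_OP * → -3 * -3 = 9. Stack: [9]
STORE_FAST y → y=9. Stack: []
LOAD_CONST → push 7. Stack: [7]
LOAD_FAST y → push 9. Stack: [7, 9]
BINARY_OP // → 7 // 9 = 0. Stack: [0]
LOAD_CONST → push 10. Stack: [0, 10]
BINARY_OP - → 0 - 10 = -10. Stack: [-10]
STORE_FAST s → s=-10. Stack: []
LOAD_CONST → push 1. Stack: [1]
LOAD_FAST a → push -3. Stack: [1, -3]
BINARY_OP + → 1 + -3 = -2. Stack: [-2]
STORE_FAST n → n=-2. Stack: []
LOAD_CONST → push 5. Stack: [5]
LOAD_FAST b → push -6. Stack: [5, -6]
BINARY_OP * → 5 * -6 = -30. Stack: [-30]
STORE_FAST n → n=-30. Stack: []
LOAD_FAST_LOAD_FAST a,s → push -3,-10. Stack: [-3, -10]
BINARY_OP * → -3 * -10 = 30. Stack: [30]
LOAD_FAST_LOAD_FAST n,b → push -30,-6. Stack: [30, -30, -6]
BINARY_OP + → -30 + -6 = -36. Stack: [30, -36]
BINARY_OP - → 30 - -36 = 66. Stack: [66]
STORE_FAST n → n=66. Stack: []
LOAD_CONST → push 11. Stack: [11]
LOAD_FAST a → push -3. Stack: [11, -3]
BINARY_OP - → 11 - -3 = 14. Stack: [14]
LOAD_FAST y → push 9. Stack: [14, 9]
LOAD_CONST → push 1. Stack: [14, 9, 1]
BINARY_OP << → 9 << 1 = 18. Stack: [14, 18]
BINARY_OP - → 14 - 18 = -4. Stack: [-4]
STORE_FAST y → y=-4. Stack: []
LOAD_FAST_LOAD_FAST b,s → push -6,-10. Stack: [-6, -10]
BINARY_OP * → -6 * -10 = 60. Stack: [60]
STORE_FAST x → x=60. Stack: []
LOAD_FAST x → push 60. Stack: [60]
RETURN_VALUE → return 60.

-10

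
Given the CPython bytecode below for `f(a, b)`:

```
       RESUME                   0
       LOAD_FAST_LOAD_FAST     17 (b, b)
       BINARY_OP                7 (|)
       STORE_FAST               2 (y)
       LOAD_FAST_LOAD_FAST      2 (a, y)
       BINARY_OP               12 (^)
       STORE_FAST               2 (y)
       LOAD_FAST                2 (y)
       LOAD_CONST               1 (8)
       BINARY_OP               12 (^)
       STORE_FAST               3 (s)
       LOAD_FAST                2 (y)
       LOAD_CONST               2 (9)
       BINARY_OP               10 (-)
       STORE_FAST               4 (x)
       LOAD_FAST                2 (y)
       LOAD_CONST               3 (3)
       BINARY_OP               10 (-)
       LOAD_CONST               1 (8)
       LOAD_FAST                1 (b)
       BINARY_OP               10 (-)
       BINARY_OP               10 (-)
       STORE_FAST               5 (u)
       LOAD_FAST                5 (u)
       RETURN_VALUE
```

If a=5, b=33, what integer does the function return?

LOAD_FAST_LOAD_FAST b,b → push 33,33. Stack: [33, 33]
BINARY_OP | → 33 | 33 = 33. Stack: [33]
STORE_FAST y → y=33. Stack: []
LOAD_FAST_LOAD_FAST a,y → push 5,33. Stack: [5, 33]
BINARY_OP ^ → 5 ^ 33 = 36. Stack: [36]
STORE_FAST y → y=36. Stack: []
LOAD_FAST y → push 36. Stack: [36]
LOAD_CONST → push 8. Stack: [36, 8]
BINARY_OP ^ → 36 ^ 8 = 44. Stack: [44]
STORE_FAST s → s=44. Stack: []
LOAD_FAST y → push 36. Stack: [36]
LOAD_CONST → push 9. Stack: [36, 9]
BINARY_OP - → 36 - 9 = 27. Stack: [27]
STORE_FAST x → x=27. Stack: []
LOAD_FAST y → push 36. Stack: [36]
LOAD_CONST → push 3. Stack: [36, 3]
BINARY_OP - → 36 - 3 = 33. Stack: [33]
LOAD_CONST → push 8. Stack: [33, 8]
LOAD_FAST b → push 33. Stack: [33, 8, 33]
BINARY_OP - → 8 - 33 = -25. Stack: [33, -25]
BINARY_OP - → 33 - -25 = 58. Stack: [58]
STORE_FAST u → u=58. Stack: []
LOAD_FAST u → push 58. Stack: [58]
RETURN_VALUE → return 58.

58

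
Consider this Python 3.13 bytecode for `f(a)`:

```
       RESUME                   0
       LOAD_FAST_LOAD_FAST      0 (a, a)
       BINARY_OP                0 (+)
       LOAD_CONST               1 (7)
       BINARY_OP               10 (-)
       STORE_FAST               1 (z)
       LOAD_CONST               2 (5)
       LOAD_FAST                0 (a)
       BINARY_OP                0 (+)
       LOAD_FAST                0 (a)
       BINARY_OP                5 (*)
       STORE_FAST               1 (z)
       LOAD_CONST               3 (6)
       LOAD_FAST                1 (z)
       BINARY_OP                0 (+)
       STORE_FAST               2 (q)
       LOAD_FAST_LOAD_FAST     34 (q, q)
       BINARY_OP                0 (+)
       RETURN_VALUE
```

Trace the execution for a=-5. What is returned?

LOAD_FAST_LOAD_FAST a,a → push -5,-5. Stack: [-5, -5]
BINARY_OP + → -5 + -5 = -10. Stack: [-10]
LOAD_CONST → push 7. Stack: [-10, 7]
BINARY_OP - → -10 - 7 = -17. Stack: [-17]
STORE_FAST z → z=-17. Stack: []
LOAD_CONST → push 5. Stack: [5]
LOAD_FAST a → push -5. Stack: [5, -5]
BINARY_OP + → 5 + -5 = 0. Stack: [0]
LOAD_FAST a → push -5. Stack: [0, -5]
BINARY_OP * → 0 * -5 = 0. Stack: [0]
STORE_FAST z → z=0. Stack: []
LOAD_CONST → push 6. Stack: [6]
LOAD_FAST z → push 0. Stack: [6, 0]
BINARY_OP + → 6 + 0 = 6. Stack: [6]
STORE_FAST q → q=6. Stack: []
LOAD_FAST_LOAD_FAST q,q → push 6,6. Stack: [6, 6]
BINARY_OP + → 6 + 6 = 12. Stack: [12]
RETURN_VALUE → return 12.

12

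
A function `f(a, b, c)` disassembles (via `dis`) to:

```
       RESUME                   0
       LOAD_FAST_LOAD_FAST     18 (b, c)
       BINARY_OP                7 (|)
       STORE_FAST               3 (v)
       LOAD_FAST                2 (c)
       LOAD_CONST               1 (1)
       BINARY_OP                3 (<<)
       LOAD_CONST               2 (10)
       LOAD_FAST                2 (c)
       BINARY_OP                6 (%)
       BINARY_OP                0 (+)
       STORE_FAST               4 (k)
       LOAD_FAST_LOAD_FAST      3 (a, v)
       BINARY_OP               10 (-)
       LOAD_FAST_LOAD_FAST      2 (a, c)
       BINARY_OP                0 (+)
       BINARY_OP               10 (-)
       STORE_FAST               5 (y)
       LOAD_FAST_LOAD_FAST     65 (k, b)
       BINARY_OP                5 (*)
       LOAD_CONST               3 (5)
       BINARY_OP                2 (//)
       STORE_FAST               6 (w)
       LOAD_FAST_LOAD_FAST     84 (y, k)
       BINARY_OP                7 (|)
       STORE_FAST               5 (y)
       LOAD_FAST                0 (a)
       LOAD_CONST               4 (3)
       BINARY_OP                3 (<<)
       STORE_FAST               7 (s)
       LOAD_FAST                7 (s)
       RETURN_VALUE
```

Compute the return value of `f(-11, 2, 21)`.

-88

LOAD_FAST_LOAD_FAST b,c → push 2,21. Stack: [2, 21]
BINARY_OP | → 2 | 21 = 23. Stack: [23]
STORE_FAST v → v=23. Stack: []
LOAD_FAST c → push 21. Stack: [21]
LOAD_CONST → push 1. Stack: [21, 1]
BINARY_OP << → 21 << 1 = 42. Stack: [42]
LOAD_CONST → push 10. Stack: [42, 10]
LOAD_FAST c → push 21. Stack: [42, 10, 21]
BINARY_OP % → 10 % 21 = 10. Stack: [42, 10]
BINARY_OP + → 42 + 10 = 52. Stack: [52]
STORE_FAST k → k=52. Stack: []
LOAD_FAST_LOAD_FAST a,v → push -11,23. Stack: [-11, 23]
BINARY_OP - → -11 - 23 = -34. Stack: [-34]
LOAD_FAST_LOAD_FAST a,c → push -11,21. Stack: [-34, -11, 21]
BINARY_OP + → -11 + 21 = 10. Stack: [-34, 10]
BINARY_OP - → -34 - 10 = -44. Stack: [-44]
STORE_FAST y → y=-44. Stack: []
LOAD_FAST_LOAD_FAST k,b → push 52,2. Stack: [52, 2]
BINARY_OP * → 52 * 2 = 104. Stack: [104]
LOAD_CONST → push 5. Stack: [104, 5]
BINARY_OP // → 104 // 5 = 20. Stack: [20]
STORE_FAST w → w=20. Stack: []
LOAD_FAST_LOAD_FAST y,k → push -44,52. Stack: [-44, 52]
BINARY_OP | → -44 | 52 = -12. Stack: [-12]
STORE_FAST y → y=-12. Stack: []
LOAD_FAST a → push -11. Stack: [-11]
LOAD_CONST → push 3. Stack: [-11, 3]
BINARY_OP << → -11 << 3 = -88. Stack: [-88]
STORE_FAST s → s=-88. Stack: []
LOAD_FAST s → push -88. Stack: [-88]
RETURN_VALUE → return -88.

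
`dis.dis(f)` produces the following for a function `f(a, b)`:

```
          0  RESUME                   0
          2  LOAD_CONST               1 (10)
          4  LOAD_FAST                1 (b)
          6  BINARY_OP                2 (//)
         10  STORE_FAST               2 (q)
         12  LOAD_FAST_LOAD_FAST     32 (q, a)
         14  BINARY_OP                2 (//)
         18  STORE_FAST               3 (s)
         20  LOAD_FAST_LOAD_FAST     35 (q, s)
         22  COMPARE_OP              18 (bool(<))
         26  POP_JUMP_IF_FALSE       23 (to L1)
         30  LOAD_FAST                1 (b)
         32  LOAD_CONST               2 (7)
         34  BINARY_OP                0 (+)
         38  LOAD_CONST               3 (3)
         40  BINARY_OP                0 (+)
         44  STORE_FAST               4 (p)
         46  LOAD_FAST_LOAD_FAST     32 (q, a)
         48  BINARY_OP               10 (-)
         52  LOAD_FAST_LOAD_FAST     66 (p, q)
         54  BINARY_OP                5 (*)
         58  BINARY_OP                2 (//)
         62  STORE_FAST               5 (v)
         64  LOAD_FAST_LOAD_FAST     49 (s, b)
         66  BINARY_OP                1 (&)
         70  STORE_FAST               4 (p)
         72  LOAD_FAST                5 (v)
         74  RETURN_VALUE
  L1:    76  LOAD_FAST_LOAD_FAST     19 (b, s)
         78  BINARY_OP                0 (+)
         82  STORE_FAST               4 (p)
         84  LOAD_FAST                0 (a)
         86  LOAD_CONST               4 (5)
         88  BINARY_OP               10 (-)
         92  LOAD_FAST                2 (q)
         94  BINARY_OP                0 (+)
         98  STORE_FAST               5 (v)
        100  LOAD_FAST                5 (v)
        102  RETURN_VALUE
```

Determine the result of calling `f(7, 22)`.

LOAD_CONST → push 10. Stack: [10]
LOAD_FAST b → push 22. Stack: [10, 22]
BINARY_OP // → 10 // 22 = 0. Stack: [0]
STORE_FAST q → q=0. Stack: []
LOAD_FAST_LOAD_FAST q,a → push 0,7. Stack: [0, 7]
BINARY_OP // → 0 // 7 = 0. Stack: [0]
STORE_FAST s → s=0. Stack: []
LOAD_FAST_LOAD_FAST q,s → push 0,0. Stack: [0, 0]
COMPARE_OP bool(<) → 0 vs 0 = False. Stack: [False]
POP_JUMP_IF_FALSE → pop False; jump. Stack: []
LOAD_FAST_LOAD_FAST b,s → push 22,0. Stack: [22, 0]
BINARY_OP + → 22 + 0 = 22. Stack: [22]
STORE_FAST p → p=22. Stack: []
LOAD_FAST a → push 7. Stack: [7]
LOAD_CONST → push 5. Stack: [7, 5]
BINARY_OP - → 7 - 5 = 2. Stack: [2]
LOAD_FAST q → push 0. Stack: [2, 0]
BINARY_OP + → 2 + 0 = 2. Stack: [2]
STORE_FAST v → v=2. Stack: []
LOAD_FAST v → push 2. Stack: [2]
RETURN_VALUE → return 2.

2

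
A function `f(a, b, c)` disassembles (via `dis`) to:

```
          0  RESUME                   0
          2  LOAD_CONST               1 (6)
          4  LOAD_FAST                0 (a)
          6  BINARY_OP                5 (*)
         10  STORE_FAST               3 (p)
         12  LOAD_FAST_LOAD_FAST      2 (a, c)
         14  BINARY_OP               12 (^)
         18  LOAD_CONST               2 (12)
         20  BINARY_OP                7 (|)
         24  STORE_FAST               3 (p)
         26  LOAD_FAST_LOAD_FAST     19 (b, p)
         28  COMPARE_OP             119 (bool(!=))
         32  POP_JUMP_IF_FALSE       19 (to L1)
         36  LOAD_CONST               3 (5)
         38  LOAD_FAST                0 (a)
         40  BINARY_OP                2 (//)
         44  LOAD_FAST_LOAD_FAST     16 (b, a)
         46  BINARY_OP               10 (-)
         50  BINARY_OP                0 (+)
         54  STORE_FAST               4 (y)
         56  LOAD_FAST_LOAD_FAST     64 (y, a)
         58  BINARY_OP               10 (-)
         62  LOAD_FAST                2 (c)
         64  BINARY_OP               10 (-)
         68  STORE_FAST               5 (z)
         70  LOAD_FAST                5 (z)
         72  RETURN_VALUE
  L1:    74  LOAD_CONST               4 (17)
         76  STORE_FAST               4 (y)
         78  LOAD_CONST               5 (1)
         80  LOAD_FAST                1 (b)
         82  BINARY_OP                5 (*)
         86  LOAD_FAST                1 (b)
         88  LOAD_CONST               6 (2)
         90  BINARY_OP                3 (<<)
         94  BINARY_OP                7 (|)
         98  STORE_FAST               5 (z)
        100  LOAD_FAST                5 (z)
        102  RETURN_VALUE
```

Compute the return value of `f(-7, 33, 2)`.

LOAD_CONST → push 6. Stack: [6]
LOAD_FAST a → push -7. Stack: [6, -7]
BINARY_OP * → 6 * -7 = -42. Stack: [-42]
STORE_FAST p → p=-42. Stack: []
LOAD_FAST_LOAD_FAST a,c → push -7,2. Stack: [-7, 2]
BINARY_OP ^ → -7 ^ 2 = -5. Stack: [-5]
LOAD_CONST → push 12. Stack: [-5, 12]
BINARY_OP | → -5 | 12 = -1. Stack: [-1]
STORE_FAST p → p=-1. Stack: []
LOAD_FAST_LOAD_FAST b,p → push 33,-1. Stack: [33, -1]
COMPARE_OP bool(!=) → 33 vs -1 = True. Stack: [True]
POP_JUMP_IF_FALSE → pop True; no jump. Stack: []
LOAD_CONST → push 5. Stack: [5]
LOAD_FAST a → push -7. Stack: [5, -7]
BINARY_OP // → 5 // -7 = -1. Stack: [-1]
LOAD_FAST_LOAD_FAST b,a → push 33,-7. Stack: [-1, 33, -7]
BINARY_OP - → 33 - -7 = 40. Stack: [-1, 40]
BINARY_OP + → -1 + 40 = 39. Stack: [39]
STORE_FAST y → y=39. Stack: []
LOAD_FAST_LOAD_FAST y,a → push 39,-7. Stack: [39, -7]
BINARY_OP - → 39 - -7 = 46. Stack: [46]
LOAD_FAST c → push 2. Stack: [46, 2]
BINARY_OP - → 46 - 2 = 44. Stack: [44]
STORE_FAST z → z=44. Stack: []
LOAD_FAST z → push 44. Stack: [44]
RETURN_VALUE → return 44.

44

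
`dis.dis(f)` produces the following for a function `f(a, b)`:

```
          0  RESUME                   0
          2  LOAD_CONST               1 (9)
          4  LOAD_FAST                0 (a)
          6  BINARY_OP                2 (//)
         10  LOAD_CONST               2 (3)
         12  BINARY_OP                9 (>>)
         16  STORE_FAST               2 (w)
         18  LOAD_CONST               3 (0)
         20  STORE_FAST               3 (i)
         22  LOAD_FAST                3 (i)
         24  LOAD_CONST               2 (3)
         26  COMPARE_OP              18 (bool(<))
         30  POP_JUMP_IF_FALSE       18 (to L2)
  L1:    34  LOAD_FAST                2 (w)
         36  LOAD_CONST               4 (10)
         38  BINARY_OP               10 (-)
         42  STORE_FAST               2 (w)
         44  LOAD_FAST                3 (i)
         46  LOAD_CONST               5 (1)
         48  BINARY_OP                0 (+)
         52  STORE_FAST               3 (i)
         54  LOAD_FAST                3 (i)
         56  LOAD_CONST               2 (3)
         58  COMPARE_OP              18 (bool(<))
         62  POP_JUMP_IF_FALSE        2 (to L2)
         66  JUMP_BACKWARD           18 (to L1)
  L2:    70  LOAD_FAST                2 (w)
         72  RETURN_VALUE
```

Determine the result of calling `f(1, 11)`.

LOAD_CONST → push 9. Stack: [9]
LOAD_FAST a → push 1. Stack: [9, 1]
BINARY_OP // → 9 // 1 = 9. Stack: [9]
LOAD_CONST → push 3. Stack: [9, 3]
BINARY_OP >> → 9 >> 3 = 1. Stack: [1]
STORE_FAST w → w=1. Stack: []
LOAD_CONST → push 0. Stack: [0]
STORE_FAST i → i=0. Stack: []
LOAD_FAST i → push 0. Stack: [0]
LOAD_CONST → push 3. Stack: [0, 3]
COMPARE_OP bool(<) → 0 vs 3 = True. Stack: [True]
POP_JUMP_IF_FALSE → pop True; no jump. Stack: []
LOAD_FAST w → push 1. Stack: [1]
LOAD_CONST → push 10. Stack: [1, 10]
BINARY_OP - → 1 - 10 = -9. Stack: [-9]
STORE_FAST w → w=-9. Stack: []
LOAD_FAST i → push 0. Stack: [0]
LOAD_CONST → push 1. Stack: [0, 1]
BINARY_OP + → 0 + 1 = 1. Stack: [1]
STORE_FAST i → i=1. Stack: []
LOAD_FAST i → push 1. Stack: [1]
LOAD_CONST → push 3. Stack: [1, 3]
COMPARE_OP bool(<) → 1 vs 3 = True. Stack: [True]
POP_JUMP_IF_FALSE → pop True; no jump. Stack: []
LOAD_FAST w → push -9. Stack: [-9]
LOAD_CONST → push 10. Stack: [-9, 10]
BINARY_OP - → -9 - 10 = -19. Stack: [-19]
STORE_FAST w → w=-19. Stack: []
LOAD_FAST i → push 1. Stack: [1]
LOAD_CONST → push 1. Stack: [1, 1]
BINARY_OP + → 1 + 1 = 2. Stack: [2]
STORE_FAST i → i=2. Stack: []
LOAD_FAST i → push 2. Stack: [2]
LOAD_CONST → push 3. Stack: [2, 3]
COMPARE_OP bool(<) → 2 vs 3 = True. Stack: [True]
POP_JUMP_IF_FALSE → pop True; no jump. Stack: []
LOAD_FAST w → push -19. Stack: [-19]
LOAD_CONST → push 10. Stack: [-19, 10]
BINARY_OP - → -19 - 10 = -29. Stack: [-29]
STORE_FAST w → w=-29. Stack: []
LOAD_FAST i → push 2. Stack: [2]
LOAD_CONST → push 1. Stack: [2, 1]
BINARY_OP + → 2 + 1 = 3. Stack: [3]
STORE_FAST i → i=3. Stack: []
LOAD_FAST i → push 3. Stack: [3]
LOAD_CONST → push 3. Stack: [3, 3]
COMPARE_OP bool(<) → 3 vs 3 = False. Stack: [False]
POP_JUMP_IF_FALSE → pop False; jump. Stack: []
LOAD_FAST w → push -29. Stack: [-29]
RETURN_VALUE → return -29.

-29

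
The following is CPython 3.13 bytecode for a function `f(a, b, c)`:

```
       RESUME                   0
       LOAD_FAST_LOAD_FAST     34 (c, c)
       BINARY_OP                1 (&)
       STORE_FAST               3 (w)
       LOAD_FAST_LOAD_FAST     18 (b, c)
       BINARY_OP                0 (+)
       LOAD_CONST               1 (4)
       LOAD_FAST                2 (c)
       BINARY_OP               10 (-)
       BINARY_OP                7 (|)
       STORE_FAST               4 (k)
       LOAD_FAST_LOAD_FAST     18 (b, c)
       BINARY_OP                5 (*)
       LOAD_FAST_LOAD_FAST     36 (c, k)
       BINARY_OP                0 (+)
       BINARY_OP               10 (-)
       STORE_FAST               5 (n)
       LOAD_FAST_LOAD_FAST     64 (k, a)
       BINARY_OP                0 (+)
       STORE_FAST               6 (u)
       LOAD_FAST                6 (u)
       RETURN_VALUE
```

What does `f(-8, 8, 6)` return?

-10

LOAD_FAST_LOAD_FAST c,c → push 6,6. Stack: [6, 6]
BINARY_OP & → 6 & 6 = 6. Stack: [6]
STORE_FAST w → w=6. Stack: []
LOAD_FAST_LOAD_FAST b,c → push 8,6. Stack: [8, 6]
BINARY_OP + → 8 + 6 = 14. Stack: [14]
LOAD_CONST → push 4. Stack: [14, 4]
LOAD_FAST c → push 6. Stack: [14, 4, 6]
BINARY_OP - → 4 - 6 = -2. Stack: [14, -2]
BINARY_OP | → 14 | -2 = -2. Stack: [-2]
STORE_FAST k → k=-2. Stack: []
LOAD_FAST_LOAD_FAST b,c → push 8,6. Stack: [8, 6]
BINARY_OP * → 8 * 6 = 48. Stack: [48]
LOAD_FAST_LOAD_FAST c,k → push 6,-2. Stack: [48, 6, -2]
BINARY_OP + → 6 + -2 = 4. Stack: [48, 4]
BINARY_OP - → 48 - 4 = 44. Stack: [44]
STORE_FAST n → n=44. Stack: []
LOAD_FAST_LOAD_FAST k,a → push -2,-8. Stack: [-2, -8]
BINARY_OP + → -2 + -8 = -10. Stack: [-10]
STORE_FAST u → u=-10. Stack: []
LOAD_FAST u → push -10. Stack: [-10]
RETURN_VALUE → return -10.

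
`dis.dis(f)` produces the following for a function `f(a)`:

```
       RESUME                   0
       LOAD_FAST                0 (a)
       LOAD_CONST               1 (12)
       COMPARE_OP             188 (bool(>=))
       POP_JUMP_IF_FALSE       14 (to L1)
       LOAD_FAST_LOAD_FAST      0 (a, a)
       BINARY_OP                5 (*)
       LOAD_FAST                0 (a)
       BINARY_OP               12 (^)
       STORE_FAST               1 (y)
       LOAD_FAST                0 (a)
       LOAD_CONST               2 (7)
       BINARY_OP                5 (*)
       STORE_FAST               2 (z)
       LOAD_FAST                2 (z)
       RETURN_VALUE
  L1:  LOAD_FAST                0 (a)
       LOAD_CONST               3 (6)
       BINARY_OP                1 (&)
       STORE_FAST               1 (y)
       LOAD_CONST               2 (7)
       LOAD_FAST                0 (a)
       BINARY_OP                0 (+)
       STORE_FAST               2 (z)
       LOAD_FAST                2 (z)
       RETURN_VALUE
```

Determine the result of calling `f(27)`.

LOAD_FAST a → push 27. Stack: [27]
LOAD_CONST → push 12. Stack: [27, 12]
COMPARE_OP bool(>=) → 27 vs 12 = True. Stack: [True]
POP_JUMP_IF_FALSE → pop True; no jump. Stack: []
LOAD_FAST_LOAD_FAST a,a → push 27,27. Stack: [27, 27]
BINARY_OP * → 27 * 27 = 729. Stack: [729]
LOAD_FAST a → push 27. Stack: [729, 27]
BINARY_OP ^ → 729 ^ 27 = 706. Stack: [706]
STORE_FAST y → y=706. Stack: []
LOAD_FAST a → push 27. Stack: [27]
LOAD_CONST → push 7. Stack: [27, 7]
BINARY_OP * → 27 * 7 = 189. Stack: [189]
STORE_FAST z → z=189. Stack: []
LOAD_FAST z → push 189. Stack: [189]
RETURN_VALUE → return 189.

189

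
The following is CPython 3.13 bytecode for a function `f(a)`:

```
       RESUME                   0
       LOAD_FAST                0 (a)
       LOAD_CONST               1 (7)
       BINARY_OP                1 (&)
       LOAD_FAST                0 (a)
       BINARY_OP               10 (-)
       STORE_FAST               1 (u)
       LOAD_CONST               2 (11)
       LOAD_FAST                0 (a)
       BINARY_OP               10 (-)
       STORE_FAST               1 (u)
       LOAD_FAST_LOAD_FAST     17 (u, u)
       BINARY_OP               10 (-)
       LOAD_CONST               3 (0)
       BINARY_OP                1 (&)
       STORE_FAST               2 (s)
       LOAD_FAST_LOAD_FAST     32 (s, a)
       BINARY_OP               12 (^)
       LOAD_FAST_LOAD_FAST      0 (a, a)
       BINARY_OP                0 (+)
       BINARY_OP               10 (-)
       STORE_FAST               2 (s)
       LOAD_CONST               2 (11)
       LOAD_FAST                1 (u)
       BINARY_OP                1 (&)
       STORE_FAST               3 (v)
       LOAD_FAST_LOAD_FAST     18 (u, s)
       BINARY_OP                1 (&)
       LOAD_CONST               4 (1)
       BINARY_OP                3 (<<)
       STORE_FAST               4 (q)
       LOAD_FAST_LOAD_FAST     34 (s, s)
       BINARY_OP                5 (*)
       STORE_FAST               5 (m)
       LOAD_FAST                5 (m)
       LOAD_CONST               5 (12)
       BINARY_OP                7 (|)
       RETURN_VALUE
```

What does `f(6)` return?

LOAD_FAST a → push 6. Stack: [6]
LOAD_CONST → push 7. Stack: [6, 7]
BINARY_OP & → 6 & 7 = 6. Stack: [6]
LOAD_FAST a → push 6. Stack: [6, 6]
BINARY_OP - → 6 - 6 = 0. Stack: [0]
STORE_FAST u → u=0. Stack: []
LOAD_CONST → push 11. Stack: [11]
LOAD_FAST a → push 6. Stack: [11, 6]
BINARY_OP - → 11 - 6 = 5. Stack: [5]
STORE_FAST u → u=5. Stack: []
LOAD_FAST_LOAD_FAST u,u → push 5,5. Stack: [5, 5]
BINARY_OP - → 5 - 5 = 0. Stack: [0]
LOAD_CONST → push 0. Stack: [0, 0]
BINARY_OP & → 0 & 0 = 0. Stack: [0]
STORE_FAST s → s=0. Stack: []
LOAD_FAST_LOAD_FAST s,a → push 0,6. Stack: [0, 6]
BINARY_OP ^ → 0 ^ 6 = 6. Stack: [6]
LOAD_FAST_LOAD_FAST a,a → push 6,6. Stack: [6, 6, 6]
BINARY_OP + → 6 + 6 = 12. Stack: [6, 12]
BINARY_OP - → 6 - 12 = -6. Stack: [-6]
STORE_FAST s → s=-6. Stack: []
LOAD_CONST → push 11. Stack: [11]
LOAD_FAST u → push 5. Stack: [11, 5]
BINARY_OP & → 11 & 5 = 1. Stack: [1]
STORE_FAST v → v=1. Stack: []
LOAD_FAST_LOAD_FAST u,s → push 5,-6. Stack: [5, -6]
BINARY_OP & → 5 & -6 = 0. Stack: [0]
LOAD_CONST → push 1. Stack: [0, 1]
BINARY_OP << → 0 << 1 = 0. Stack: [0]
STORE_FAST q → q=0. Stack: []
LOAD_FAST_LOAD_FAST s,s → push -6,-6. Stack: [-6, -6]
BINARY_OP * → -6 * -6 = 36. Stack: [36]
STORE_FAST m → m=36. Stack: []
LOAD_FAST m → push 36. Stack: [36]
LOAD_CONST → push 12. Stack: [36, 12]
BINARY_OP | → 36 | 12 = 44. Stack: [44]
RETURN_VALUE → return 44.

44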